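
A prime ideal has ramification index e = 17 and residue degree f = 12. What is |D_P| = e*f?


|D_P| = e * f
= 17 * 12
= 204

204


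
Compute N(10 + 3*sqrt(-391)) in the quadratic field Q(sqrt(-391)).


N(a + b*sqrt(d)) = a^2 - d*b^2
= (10)^2 - (-391)*(3)^2
= 100 + 3519
= 3619

3619


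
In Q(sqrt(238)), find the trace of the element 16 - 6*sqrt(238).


Tr(a + b*sqrt(d)) = (a + b*sqrt(d)) + (a - b*sqrt(d)) = 2a
= 2 * (16)
= 32

32


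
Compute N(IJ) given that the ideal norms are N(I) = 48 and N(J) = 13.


N(IJ) = N(I) * N(J)
= 48 * 13
= 624

624


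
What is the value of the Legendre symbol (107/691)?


p = 691 is prime, so compute (107/691) with the reciprocity algorithm (Jacobi-symbol steps: pull out 2s via (2/n), flip via reciprocity, reduce):
  reciprocity: (107/691) -> -(691/107)
  reduce: (49/107)
  reciprocity: (49/107) -> +(107/49)
  reduce: (9/49)
  reciprocity: (9/49) -> +(49/9)
  reduce: (4/9)
  pull out 2: (2/9) = +1  (since 9 mod 8 = 1)
  pull out 2: (2/9) = +1  (since 9 mod 8 = 1)
  (1/9) = 1
Product of signs = -1
(107/691) = -1

-1


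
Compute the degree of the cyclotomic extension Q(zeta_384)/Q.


The degree equals Euler's totient phi(384).
384 = 2^7 * 3
phi(384) = 128

128


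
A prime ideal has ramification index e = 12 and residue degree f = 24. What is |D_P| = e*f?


|D_P| = e * f
= 12 * 24
= 288

288


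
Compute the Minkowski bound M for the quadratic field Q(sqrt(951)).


d = 951, d mod 4 = 3, so disc(K) = 4d = 3804; |disc(K)| = 3804
Real quadratic field, so n = 2, s = r2 = 0, r1 = 2
M = (n!/n^n) * (4/pi)^s * sqrt(|disc(K)|) = (2!/2^2) * (4/pi)^0 * sqrt(3804)
= 0.5 * 1.000000 * 61.676576
= 30.8383

30.8383


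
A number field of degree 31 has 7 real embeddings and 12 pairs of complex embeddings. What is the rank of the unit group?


By Dirichlet's unit theorem:
rank = r1 + r2 - 1
= 7 + 12 - 1
= 18

18


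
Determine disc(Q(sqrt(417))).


For K = Q(sqrt(d)) with d squarefree: disc(K) = d if d = 1 mod 4, and disc(K) = 4d if d = 2 or 3 mod 4.
Here d = 417, and d mod 4 = 1.
d = 1 mod 4 (O_K = Z[(1+sqrt(d))/2]), so disc(K) = d = 417

417


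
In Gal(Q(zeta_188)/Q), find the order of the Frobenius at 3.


The Frobenius at p in Gal(Q(zeta_n)/Q) = (Z/nZ)* is the class of p, so its order is ord_188(3), the smallest k >= 1 with 3^k = 1 mod 188.
n = 188 = 2^2 * 47, phi(188) = 92; the order divides phi(n).
Divisors of 92: 1, 2, 4, 23, 46, 92
Repeated squaring mod 188: 3^1 = 3, 3^2 = 9, 3^4 = 81, 3^8 = 169, 3^16 = 173, 3^32 = 37, 3^64 = 53
Test divisors in increasing order:
  k=1: 3^1 = 3 mod 188
  k=2: 3^2 = 9 mod 188
  k=4: 3^4 = 81 mod 188
  k=23: 3^23 = 173 * 81 * 9 * 3 = 95 mod 188
  k=46: 3^46 = 37 * 169 * 81 * 9 = 1 mod 188  <- first divisor giving 1
Order = 46

46


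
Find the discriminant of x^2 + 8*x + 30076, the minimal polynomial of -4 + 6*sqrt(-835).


The element -4 + 6*sqrt(-835) has minimal polynomial:
x^2 + 8*x + 30076
Discriminant = (8)^2 - 4*(30076)
= 64 - 120304
= -120240

-120240


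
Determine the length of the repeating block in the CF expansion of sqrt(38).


Run the CF algorithm for sqrt(38).
a_0 = floor(sqrt(38)) = 6; set m_0=0, q_0=1.
Recurrence: m' = q*a - m,  q' = (d - m'^2)/q,  a' = floor((a_0 + m')/q').
  step 1: m=6, q=2, a=6
  step 2: m=6, q=1, a=12
a_2 = 2*a_0 = 12, so the period closes here.
sqrt(38) = [6; 6, 12]
Period length = 2

2


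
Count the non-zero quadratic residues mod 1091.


For prime p, the number of non-zero quadratic residues is (p-1)/2.
= (1091-1)/2
= 545

545


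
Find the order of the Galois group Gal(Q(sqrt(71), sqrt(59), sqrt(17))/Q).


The 3 square roots of distinct primes are multiplicatively independent over Q,
so [K:Q] = 2^3 and Gal(K/Q) is isomorphic to (Z/2Z)^3.
|Gal| = 2^3 = 8

8


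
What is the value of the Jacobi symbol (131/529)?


Compute (131/529) via quadratic reciprocity:
  reciprocity: (131/529) -> +(529/131)
  reduce: (5/131)
  reciprocity: (5/131) -> +(131/5)
  reduce: (1/5)
  (1/5) = 1
Product of signs = 1

1


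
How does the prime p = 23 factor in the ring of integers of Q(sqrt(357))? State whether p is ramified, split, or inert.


K = Q(sqrt(357)). Since d mod 4 = 1, disc(K) = 357.
Check p | disc: 357 mod 23 = 12.
p does not divide disc. Compute Legendre symbol (d/p):
12^((23-1)/2) mod 23 = 1
(d/p) = 1, so p splits: (p) = P*P' with e=1, f=1, g=2.
Therefore p is split.

split


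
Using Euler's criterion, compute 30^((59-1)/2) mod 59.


p = 59 is prime and the exponent is (p-1)/2 = 29, so by Euler's criterion 30^29 = (30/59) = +1 or -1 mod 59.
Compute by square-and-multiply:
  29 = 16 + 8 + 4 + 1 (binary 11101)
  Repeated squaring mod 59: 30^1 = 30, 30^2 = 15, 30^4 = 48, 30^8 = 3, 30^16 = 9
  30^29 = 30^16 * 30^8 * 30^4 * 30^1 = 9 * 3 * 48 * 30 mod 59
    9 * 3 = 27 = 27 mod 59
    27 * 48 = 1296 = 57 mod 59
    57 * 30 = 1710 = 58 mod 59
  30^29 = 58 mod 59
Result 58 = p - 1 = -1 mod 59: 30 is a quadratic non-residue mod 59. As a residue in [0, p-1] the value is 58.
30^29 mod 59 = 58

58


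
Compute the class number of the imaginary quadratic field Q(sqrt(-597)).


K = Q(sqrt(-597)). d mod 4 = 3, so D = disc(K) = 4d = -2388
h(K) equals the number of primitive reduced positive-definite forms (a, b, c) = a*x^2 + b*x*y + c*y^2 with b^2 - 4ac = D,
where reduced means |b| <= a <= c, with b >= 0 whenever |b| = a or a = c, and primitive means gcd(a, b, c) = 1.
Reduced forces 3a^2 <= |D| = 2388, so 1 <= a <= 28; b must have the parity of D, and c = (b^2 - D)/(4a) must be an integer >= a.
Enumerate a = 1..28, b in [-a, a]:
  a=1: (1, 0, 597)  [1]
  a=2: (2, 2, 299)  [1]
  a=3: (3, 0, 199)  [1]
  a=4..5: none
  a=6: (6, 6, 101)  [1]
  a=7..12: none
  a=13: (13, -2, 46), (13, 2, 46)  [2]
  a=14..16: none
  a=17: (17, -14, 38), (17, 14, 38)  [2]
  a=18: none
  a=19: (19, -14, 34), (19, 14, 34)  [2]
  a=20..22: none
  a=23: (23, -2, 26), (23, 2, 26)  [2]
  a=24..28: none
Total reduced forms: 1 + 1 + 1 + 1 + 2 + 2 + 2 + 2 = 12
h = 12

12


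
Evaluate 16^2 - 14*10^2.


x^2 - d*y^2
= 16^2 - 14*10^2
= 256 - 1400
= -1144

-1144


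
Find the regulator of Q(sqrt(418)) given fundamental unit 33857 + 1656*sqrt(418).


epsilon = 33857 + 1656*sqrt(418)
= 67714.0000
R = ln(67714.0000)
= 11.1230

11.1230


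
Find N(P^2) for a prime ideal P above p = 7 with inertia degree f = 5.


N(P^a) = p^(a*f)
= 7^(2*5)
= 7^10
= 282475249

282475249


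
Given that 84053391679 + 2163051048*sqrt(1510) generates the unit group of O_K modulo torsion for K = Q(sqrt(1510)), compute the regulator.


epsilon = 84053391679 + 2163051048*sqrt(1510)
= 1.6811e+11
R = ln(1.6811e+11)
= 25.8479

25.8479


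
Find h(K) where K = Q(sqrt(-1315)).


K = Q(sqrt(-1315)). d mod 4 = 1, so D = disc(K) = d = -1315
h(K) equals the number of primitive reduced positive-definite forms (a, b, c) = a*x^2 + b*x*y + c*y^2 with b^2 - 4ac = D,
where reduced means |b| <= a <= c, with b >= 0 whenever |b| = a or a = c, and primitive means gcd(a, b, c) = 1.
Reduced forces 3a^2 <= |D| = 1315, so 1 <= a <= 20; b must have the parity of D, and c = (b^2 - D)/(4a) must be an integer >= a.
Enumerate a = 1..20, b in [-a, a]:
  a=1: (1, 1, 329)  [1]
  a=2..4: none
  a=5: (5, 5, 67)  [1]
  a=6: none
  a=7: (7, -1, 47), (7, 1, 47)  [2]
  a=8..10: none
  a=11: (11, -7, 31), (11, 7, 31)  [2]
  a=12..20: none
Total reduced forms: 1 + 1 + 2 + 2 = 6
h = 6

6


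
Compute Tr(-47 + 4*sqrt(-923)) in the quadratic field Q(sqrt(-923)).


Tr(a + b*sqrt(d)) = (a + b*sqrt(d)) + (a - b*sqrt(d)) = 2a
= 2 * (-47)
= -94

-94


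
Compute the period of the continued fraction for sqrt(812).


Run the CF algorithm for sqrt(812).
a_0 = floor(sqrt(812)) = 28; set m_0=0, q_0=1.
Recurrence: m' = q*a - m,  q' = (d - m'^2)/q,  a' = floor((a_0 + m')/q').
  step 1: m=28, q=28, a=2
  step 2: m=28, q=1, a=56
a_2 = 2*a_0 = 56, so the period closes here.
sqrt(812) = [28; 2, 56]
Period length = 2

2


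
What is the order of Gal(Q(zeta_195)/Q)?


|Gal(Q(zeta_195)/Q)| = phi(195)
= 96

96


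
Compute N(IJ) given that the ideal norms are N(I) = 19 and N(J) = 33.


N(IJ) = N(I) * N(J)
= 19 * 33
= 627

627


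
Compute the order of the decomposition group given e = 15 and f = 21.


|D_P| = e * f
= 15 * 21
= 315

315


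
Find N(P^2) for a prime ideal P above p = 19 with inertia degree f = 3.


N(P^a) = p^(a*f)
= 19^(2*3)
= 19^6
= 47045881

47045881


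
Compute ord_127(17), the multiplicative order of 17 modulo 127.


We want ord_127(17), the smallest k >= 1 with 17^k = 1 mod 127.
n = 127 = 127, phi(127) = 126; the order divides phi(n).
Divisors of 126: 1, 2, 3, 6, 7, 9, 14, 18, 21, 42, 63, 126
Repeated squaring mod 127: 17^1 = 17, 17^2 = 35, 17^4 = 82, 17^8 = 120, 17^16 = 49, 17^32 = 115, 17^64 = 17
Test divisors in increasing order:
  k=1: 17^1 = 17 mod 127
  k=2: 17^2 = 35 mod 127
  k=3: 17^3 = 35 * 17 = 87 mod 127
  k=6: 17^6 = 82 * 35 = 76 mod 127
  k=7: 17^7 = 82 * 35 * 17 = 22 mod 127
  k=9: 17^9 = 120 * 17 = 8 mod 127
  k=14: 17^14 = 120 * 82 * 35 = 103 mod 127
  k=18: 17^18 = 49 * 35 = 64 mod 127
  k=21: 17^21 = 49 * 82 * 17 = 107 mod 127
  k=42: 17^42 = 115 * 120 * 35 = 19 mod 127
  k=63: 17^63 = 115 * 49 * 120 * 82 * 35 * 17 = 1 mod 127  <- first divisor giving 1
Order = 63

63


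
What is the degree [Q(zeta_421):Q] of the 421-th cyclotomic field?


The degree equals Euler's totient phi(421).
421 = 421
phi(421) = 420

420


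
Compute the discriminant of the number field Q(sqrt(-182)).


For K = Q(sqrt(d)) with d squarefree: disc(K) = d if d = 1 mod 4, and disc(K) = 4d if d = 2 or 3 mod 4.
Here d = -182, and d mod 4 = 2.
d = 2 mod 4, not 1 (O_K = Z[sqrt(d)]), so disc(K) = 4d = 4 * (-182) = -728

-728


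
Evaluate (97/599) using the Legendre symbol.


p = 599 is prime, so compute (97/599) with the reciprocity algorithm (Jacobi-symbol steps: pull out 2s via (2/n), flip via reciprocity, reduce):
  reciprocity: (97/599) -> +(599/97)
  reduce: (17/97)
  reciprocity: (17/97) -> +(97/17)
  reduce: (12/17)
  pull out 2: (2/17) = +1  (since 17 mod 8 = 1)
  pull out 2: (2/17) = +1  (since 17 mod 8 = 1)
  reciprocity: (3/17) -> +(17/3)
  reduce: (2/3)
  pull out 2: (2/3) = -1  (since 3 mod 8 = 3)
  (1/3) = 1
Product of signs = -1
(97/599) = -1

-1


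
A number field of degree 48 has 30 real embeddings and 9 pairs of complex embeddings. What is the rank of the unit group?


By Dirichlet's unit theorem:
rank = r1 + r2 - 1
= 30 + 9 - 1
= 38

38


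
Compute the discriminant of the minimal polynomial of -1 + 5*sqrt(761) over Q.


The element -1 + 5*sqrt(761) has minimal polynomial:
x^2 + 2*x - 19024
Discriminant = (2)^2 - 4*(-19024)
= 4 + 76096
= 76100

76100


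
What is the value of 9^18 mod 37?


p = 37 is prime and the exponent is (p-1)/2 = 18, so by Euler's criterion 9^18 = (9/37) = +1 or -1 mod 37.
Compute by square-and-multiply:
  18 = 16 + 2 (binary 10010)
  Repeated squaring mod 37: 9^1 = 9, 9^2 = 7, 9^4 = 12, 9^8 = 33, 9^16 = 16
  9^18 = 9^16 * 9^2 = 16 * 7 mod 37
    16 * 7 = 112 = 1 mod 37
  9^18 = 1 mod 37
Result 1: 9 is a quadratic residue mod 37.
9^18 mod 37 = 1

1


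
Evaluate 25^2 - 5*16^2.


x^2 - d*y^2
= 25^2 - 5*16^2
= 625 - 1280
= -655

-655


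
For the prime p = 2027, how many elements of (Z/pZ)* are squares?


For prime p, the number of non-zero quadratic residues is (p-1)/2.
= (2027-1)/2
= 1013

1013


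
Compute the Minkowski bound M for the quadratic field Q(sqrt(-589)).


d = -589, d mod 4 = 3, so disc(K) = 4d = -2356; |disc(K)| = 2356
Imaginary quadratic field, so n = 2, s = r2 = 1, r1 = 0
M = (n!/n^n) * (4/pi)^s * sqrt(|disc(K)|) = (2!/2^2) * (4/pi)^1 * sqrt(2356)
= 0.5 * 1.273240 * 48.538644
= 30.9007

30.9007


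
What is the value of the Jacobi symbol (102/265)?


Compute (102/265) via quadratic reciprocity:
  pull out 2: (2/265) = +1  (since 265 mod 8 = 1)
  reciprocity: (51/265) -> +(265/51)
  reduce: (10/51)
  pull out 2: (2/51) = -1  (since 51 mod 8 = 3)
  reciprocity: (5/51) -> +(51/5)
  reduce: (1/5)
  (1/5) = 1
Product of signs = -1

-1


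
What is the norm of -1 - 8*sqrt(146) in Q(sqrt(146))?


N(a + b*sqrt(d)) = a^2 - d*b^2
= (-1)^2 - (146)*(-8)^2
= 1 - 9344
= -9343

-9343


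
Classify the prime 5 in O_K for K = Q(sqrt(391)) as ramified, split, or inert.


K = Q(sqrt(391)). Since d mod 4 = 3, disc(K) = 1564.
Check p | disc: 1564 mod 5 = 4.
p does not divide disc. Compute Legendre symbol (d/p):
1^((5-1)/2) mod 5 = 1
(d/p) = 1, so p splits: (p) = P*P' with e=1, f=1, g=2.
Therefore p is split.

split


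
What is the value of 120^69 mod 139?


p = 139 is prime and the exponent is (p-1)/2 = 69, so by Euler's criterion 120^69 = (120/139) = +1 or -1 mod 139.
Compute by square-and-multiply:
  69 = 64 + 4 + 1 (binary 1000101)
  Repeated squaring mod 139: 120^1 = 120, 120^2 = 83, 120^4 = 78, 120^8 = 107, 120^16 = 51, 120^32 = 99, 120^64 = 71
  120^69 = 120^64 * 120^4 * 120^1 = 71 * 78 * 120 mod 139
    71 * 78 = 5538 = 117 mod 139
    117 * 120 = 14040 = 1 mod 139
  120^69 = 1 mod 139
Result 1: 120 is a quadratic residue mod 139.
120^69 mod 139 = 1

1


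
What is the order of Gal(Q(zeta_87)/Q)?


|Gal(Q(zeta_87)/Q)| = phi(87)
= 56

56


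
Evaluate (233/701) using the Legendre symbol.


p = 701 is prime, so compute (233/701) with the reciprocity algorithm (Jacobi-symbol steps: pull out 2s via (2/n), flip via reciprocity, reduce):
  reciprocity: (233/701) -> +(701/233)
  reduce: (2/233)
  pull out 2: (2/233) = +1  (since 233 mod 8 = 1)
  (1/233) = 1
Product of signs = 1
(233/701) = 1

1


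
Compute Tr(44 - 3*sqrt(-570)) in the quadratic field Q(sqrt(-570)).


Tr(a + b*sqrt(d)) = (a + b*sqrt(d)) + (a - b*sqrt(d)) = 2a
= 2 * (44)
= 88

88


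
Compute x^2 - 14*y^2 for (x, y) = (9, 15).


x^2 - d*y^2
= 9^2 - 14*15^2
= 81 - 3150
= -3069

-3069


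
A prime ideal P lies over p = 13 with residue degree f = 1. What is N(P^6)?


N(P^a) = p^(a*f)
= 13^(6*1)
= 13^6
= 4826809

4826809


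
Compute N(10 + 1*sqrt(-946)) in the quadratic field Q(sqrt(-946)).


N(a + b*sqrt(d)) = a^2 - d*b^2
= (10)^2 - (-946)*(1)^2
= 100 + 946
= 1046

1046


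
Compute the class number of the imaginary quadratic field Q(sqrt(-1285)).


K = Q(sqrt(-1285)). d mod 4 = 3, so D = disc(K) = 4d = -5140
h(K) equals the number of primitive reduced positive-definite forms (a, b, c) = a*x^2 + b*x*y + c*y^2 with b^2 - 4ac = D,
where reduced means |b| <= a <= c, with b >= 0 whenever |b| = a or a = c, and primitive means gcd(a, b, c) = 1.
Reduced forces 3a^2 <= |D| = 5140, so 1 <= a <= 41; b must have the parity of D, and c = (b^2 - D)/(4a) must be an integer >= a.
Enumerate a = 1..41, b in [-a, a]:
  a=1: (1, 0, 1285)  [1]
  a=2: (2, 2, 643)  [1]
  a=3..4: none
  a=5: (5, 0, 257)  [1]
  a=6..9: none
  a=10: (10, 10, 131)  [1]
  a=11..18: none
  a=19: (19, -16, 71), (19, 16, 71)  [2]
  a=20..22: none
  a=23: (23, -14, 58), (23, 14, 58)  [2]
  a=24..28: none
  a=29: (29, -14, 46), (29, 14, 46)  [2]
  a=30..36: none
  a=37: (37, -22, 38), (37, 22, 38)  [2]
  a=38..41: none
Total reduced forms: 1 + 1 + 1 + 1 + 2 + 2 + 2 + 2 = 12
h = 12

12


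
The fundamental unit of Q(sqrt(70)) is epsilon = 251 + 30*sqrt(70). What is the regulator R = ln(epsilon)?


epsilon = 251 + 30*sqrt(70)
= 501.9980
R = ln(501.9980)
= 6.2186

6.2186


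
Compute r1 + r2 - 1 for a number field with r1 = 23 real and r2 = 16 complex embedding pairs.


By Dirichlet's unit theorem:
rank = r1 + r2 - 1
= 23 + 16 - 1
= 38

38


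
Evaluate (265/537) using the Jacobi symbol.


Compute (265/537) via quadratic reciprocity:
  reciprocity: (265/537) -> +(537/265)
  reduce: (7/265)
  reciprocity: (7/265) -> +(265/7)
  reduce: (6/7)
  pull out 2: (2/7) = +1  (since 7 mod 8 = 7)
  reciprocity: (3/7) -> -(7/3)
  reduce: (1/3)
  (1/3) = 1
Product of signs = -1

-1


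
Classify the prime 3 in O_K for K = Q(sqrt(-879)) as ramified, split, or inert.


K = Q(sqrt(-879)). Since d mod 4 = 1, disc(K) = -879.
Check p | disc: -879 mod 3 = 0.
p divides disc, so p ramifies: (p) = P^2 with e=2, f=1, g=1.
Therefore p is ramified.

ramified


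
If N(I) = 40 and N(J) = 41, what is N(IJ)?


N(IJ) = N(I) * N(J)
= 40 * 41
= 1640

1640


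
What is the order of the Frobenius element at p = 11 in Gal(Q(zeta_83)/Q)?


The Frobenius at p in Gal(Q(zeta_n)/Q) = (Z/nZ)* is the class of p, so its order is ord_83(11), the smallest k >= 1 with 11^k = 1 mod 83.
n = 83 = 83, phi(83) = 82; the order divides phi(n).
Divisors of 82: 1, 2, 41, 82
Repeated squaring mod 83: 11^1 = 11, 11^2 = 38, 11^4 = 33, 11^8 = 10, 11^16 = 17, 11^32 = 40, 11^64 = 23
Test divisors in increasing order:
  k=1: 11^1 = 11 mod 83
  k=2: 11^2 = 38 mod 83
  k=41: 11^41 = 40 * 10 * 11 = 1 mod 83  <- first divisor giving 1
Order = 41

41


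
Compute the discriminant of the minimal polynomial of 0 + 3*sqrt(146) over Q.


The element 0 + 3*sqrt(146) has minimal polynomial:
x^2 + 0*x - 1314
Discriminant = (0)^2 - 4*(-1314)
= 0 + 5256
= 5256

5256


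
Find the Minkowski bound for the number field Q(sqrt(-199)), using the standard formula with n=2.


d = -199, d mod 4 = 1, so disc(K) = d = -199; |disc(K)| = 199
Imaginary quadratic field, so n = 2, s = r2 = 1, r1 = 0
M = (n!/n^n) * (4/pi)^s * sqrt(|disc(K)|) = (2!/2^2) * (4/pi)^1 * sqrt(199)
= 0.5 * 1.273240 * 14.106736
= 8.9806

8.9806


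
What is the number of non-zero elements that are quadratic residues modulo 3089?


For prime p, the number of non-zero quadratic residues is (p-1)/2.
= (3089-1)/2
= 1544

1544


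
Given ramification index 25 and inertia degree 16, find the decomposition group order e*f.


|D_P| = e * f
= 25 * 16
= 400

400


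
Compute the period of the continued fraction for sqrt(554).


Run the CF algorithm for sqrt(554).
a_0 = floor(sqrt(554)) = 23; set m_0=0, q_0=1.
Recurrence: m' = q*a - m,  q' = (d - m'^2)/q,  a' = floor((a_0 + m')/q').
  step 1: m=23, q=25, a=1
  step 2: m=2, q=22, a=1
  step 3: m=20, q=7, a=6
  step 4: m=22, q=10, a=4
  step 5: m=18, q=23, a=1
  step 6: m=5, q=23, a=1
  step 7: m=18, q=10, a=4
  step 8: m=22, q=7, a=6
  step 9: m=20, q=22, a=1
  step 10: m=2, q=25, a=1
  step 11: m=23, q=1, a=46
a_11 = 2*a_0 = 46, so the period closes here.
sqrt(554) = [23; 1, 1, 6, 4, 1, 1, 4, 6, 1, 1, 46]
Period length = 11

11


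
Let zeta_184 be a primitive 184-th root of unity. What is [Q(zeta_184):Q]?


The degree equals Euler's totient phi(184).
184 = 2^3 * 23
phi(184) = 88

88


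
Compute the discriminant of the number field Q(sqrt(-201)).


For K = Q(sqrt(d)) with d squarefree: disc(K) = d if d = 1 mod 4, and disc(K) = 4d if d = 2 or 3 mod 4.
Here d = -201, and d mod 4 = 3.
d = 3 mod 4, not 1 (O_K = Z[sqrt(d)]), so disc(K) = 4d = 4 * (-201) = -804

-804


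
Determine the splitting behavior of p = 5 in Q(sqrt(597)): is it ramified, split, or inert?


K = Q(sqrt(597)). Since d mod 4 = 1, disc(K) = 597.
Check p | disc: 597 mod 5 = 2.
p does not divide disc. Compute Legendre symbol (d/p):
2^((5-1)/2) mod 5 = -1
(d/p) = -1, so p is inert: (p) stays prime with e=1, f=2, g=1.
Therefore p is inert.

inert


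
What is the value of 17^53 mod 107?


p = 107 is prime and the exponent is (p-1)/2 = 53, so by Euler's criterion 17^53 = (17/107) = +1 or -1 mod 107.
Compute by square-and-multiply:
  53 = 32 + 16 + 4 + 1 (binary 110101)
  Repeated squaring mod 107: 17^1 = 17, 17^2 = 75, 17^4 = 61, 17^8 = 83, 17^16 = 41, 17^32 = 76
  17^53 = 17^32 * 17^16 * 17^4 * 17^1 = 76 * 41 * 61 * 17 mod 107
    76 * 41 = 3116 = 13 mod 107
    13 * 61 = 793 = 44 mod 107
    44 * 17 = 748 = 106 mod 107
  17^53 = 106 mod 107
Result 106 = p - 1 = -1 mod 107: 17 is a quadratic non-residue mod 107. As a residue in [0, p-1] the value is 106.
17^53 mod 107 = 106

106


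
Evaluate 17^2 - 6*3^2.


x^2 - d*y^2
= 17^2 - 6*3^2
= 289 - 54
= 235

235


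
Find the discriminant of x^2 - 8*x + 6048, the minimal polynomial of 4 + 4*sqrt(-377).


The element 4 + 4*sqrt(-377) has minimal polynomial:
x^2 - 8*x + 6048
Discriminant = (-8)^2 - 4*(6048)
= 64 - 24192
= -24128

-24128


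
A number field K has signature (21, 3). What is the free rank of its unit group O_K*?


By Dirichlet's unit theorem:
rank = r1 + r2 - 1
= 21 + 3 - 1
= 23

23


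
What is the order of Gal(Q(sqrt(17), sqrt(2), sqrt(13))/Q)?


The 3 square roots of distinct primes are multiplicatively independent over Q,
so [K:Q] = 2^3 and Gal(K/Q) is isomorphic to (Z/2Z)^3.
|Gal| = 2^3 = 8

8


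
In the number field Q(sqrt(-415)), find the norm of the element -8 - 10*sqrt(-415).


N(a + b*sqrt(d)) = a^2 - d*b^2
= (-8)^2 - (-415)*(-10)^2
= 64 + 41500
= 41564

41564


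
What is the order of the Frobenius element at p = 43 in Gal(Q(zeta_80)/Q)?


The Frobenius at p in Gal(Q(zeta_n)/Q) = (Z/nZ)* is the class of p, so its order is ord_80(43), the smallest k >= 1 with 43^k = 1 mod 80.
n = 80 = 2^4 * 5, phi(80) = 32; the order divides phi(n).
Divisors of 32: 1, 2, 4, 8, 16, 32
Repeated squaring mod 80: 43^1 = 43, 43^2 = 9, 43^4 = 1, 43^8 = 1, 43^16 = 1, 43^32 = 1
Test divisors in increasing order:
  k=1: 43^1 = 43 mod 80
  k=2: 43^2 = 9 mod 80
  k=4: 43^4 = 1 mod 80  <- first divisor giving 1
Order = 4

4


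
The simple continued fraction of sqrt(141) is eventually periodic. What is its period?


Run the CF algorithm for sqrt(141).
a_0 = floor(sqrt(141)) = 11; set m_0=0, q_0=1.
Recurrence: m' = q*a - m,  q' = (d - m'^2)/q,  a' = floor((a_0 + m')/q').
  step 1: m=11, q=20, a=1
  step 2: m=9, q=3, a=6
  step 3: m=9, q=20, a=1
  step 4: m=11, q=1, a=22
a_4 = 2*a_0 = 22, so the period closes here.
sqrt(141) = [11; 1, 6, 1, 22]
Period length = 4

4


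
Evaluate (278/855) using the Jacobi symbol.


Compute (278/855) via quadratic reciprocity:
  pull out 2: (2/855) = +1  (since 855 mod 8 = 7)
  reciprocity: (139/855) -> -(855/139)
  reduce: (21/139)
  reciprocity: (21/139) -> +(139/21)
  reduce: (13/21)
  reciprocity: (13/21) -> +(21/13)
  reduce: (8/13)
  pull out 2: (2/13) = -1  (since 13 mod 8 = 5)
  pull out 2: (2/13) = -1  (since 13 mod 8 = 5)
  pull out 2: (2/13) = -1  (since 13 mod 8 = 5)
  (1/13) = 1
Product of signs = 1

1


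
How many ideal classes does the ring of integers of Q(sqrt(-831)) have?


K = Q(sqrt(-831)). d mod 4 = 1, so D = disc(K) = d = -831
h(K) equals the number of primitive reduced positive-definite forms (a, b, c) = a*x^2 + b*x*y + c*y^2 with b^2 - 4ac = D,
where reduced means |b| <= a <= c, with b >= 0 whenever |b| = a or a = c, and primitive means gcd(a, b, c) = 1.
Reduced forces 3a^2 <= |D| = 831, so 1 <= a <= 16; b must have the parity of D, and c = (b^2 - D)/(4a) must be an integer >= a.
Enumerate a = 1..16, b in [-a, a]:
  a=1: (1, 1, 208)  [1]
  a=2: (2, -1, 104), (2, 1, 104)  [2]
  a=3: (3, 3, 70)  [1]
  a=4: (4, -1, 52), (4, 1, 52)  [2]
  a=5: (5, -3, 42), (5, 3, 42)  [2]
  a=6: (6, -3, 35), (6, 3, 35)  [2]
  a=7: (7, -3, 30), (7, 3, 30)  [2]
  a=8: (8, -1, 26), (8, 1, 26)  [2]
  a=9: none
  a=10: (10, -7, 22), (10, -3, 21), (10, 3, 21), (10, 7, 22)  [4]
  a=11: (11, -7, 20), (11, 7, 20)  [2]
  a=12: (12, -9, 19), (12, 9, 19)  [2]
  a=13: (13, -1, 16), (13, 1, 16)  [2]
  a=14: (14, -11, 17), (14, -3, 15), (14, 3, 15), (14, 11, 17)  [4]
  a=15..16: none
Total reduced forms: 1 + 2 + 1 + 2 + 2 + 2 + 2 + 2 + 4 + 2 + 2 + 2 + 4 = 28
h = 28

28


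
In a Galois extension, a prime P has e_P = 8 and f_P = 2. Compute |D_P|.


|D_P| = e * f
= 8 * 2
= 16

16


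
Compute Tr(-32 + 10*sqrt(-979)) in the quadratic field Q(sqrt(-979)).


Tr(a + b*sqrt(d)) = (a + b*sqrt(d)) + (a - b*sqrt(d)) = 2a
= 2 * (-32)
= -64

-64


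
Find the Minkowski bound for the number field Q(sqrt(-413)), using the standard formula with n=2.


d = -413, d mod 4 = 3, so disc(K) = 4d = -1652; |disc(K)| = 1652
Imaginary quadratic field, so n = 2, s = r2 = 1, r1 = 0
M = (n!/n^n) * (4/pi)^s * sqrt(|disc(K)|) = (2!/2^2) * (4/pi)^1 * sqrt(1652)
= 0.5 * 1.273240 * 40.644803
= 25.8753

25.8753


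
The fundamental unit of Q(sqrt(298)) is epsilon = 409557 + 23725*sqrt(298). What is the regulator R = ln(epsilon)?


epsilon = 409557 + 23725*sqrt(298)
= 819114.0000
R = ln(819114.0000)
= 13.6160

13.6160


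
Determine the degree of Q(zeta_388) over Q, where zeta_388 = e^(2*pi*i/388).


The degree equals Euler's totient phi(388).
388 = 2^2 * 97
phi(388) = 192

192


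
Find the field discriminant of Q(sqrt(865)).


For K = Q(sqrt(d)) with d squarefree: disc(K) = d if d = 1 mod 4, and disc(K) = 4d if d = 2 or 3 mod 4.
Here d = 865, and d mod 4 = 1.
d = 1 mod 4 (O_K = Z[(1+sqrt(d))/2]), so disc(K) = d = 865

865


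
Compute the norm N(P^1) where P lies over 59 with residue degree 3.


N(P^a) = p^(a*f)
= 59^(1*3)
= 59^3
= 205379

205379


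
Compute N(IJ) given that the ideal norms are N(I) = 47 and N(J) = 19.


N(IJ) = N(I) * N(J)
= 47 * 19
= 893

893


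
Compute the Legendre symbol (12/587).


p = 587 is prime, so compute (12/587) with the reciprocity algorithm (Jacobi-symbol steps: pull out 2s via (2/n), flip via reciprocity, reduce):
  pull out 2: (2/587) = -1  (since 587 mod 8 = 3)
  pull out 2: (2/587) = -1  (since 587 mod 8 = 3)
  reciprocity: (3/587) -> -(587/3)
  reduce: (2/3)
  pull out 2: (2/3) = -1  (since 3 mod 8 = 3)
  (1/3) = 1
Product of signs = 1
(12/587) = 1

1


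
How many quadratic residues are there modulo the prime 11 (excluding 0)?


For prime p, the number of non-zero quadratic residues is (p-1)/2.
= (11-1)/2
= 5

5


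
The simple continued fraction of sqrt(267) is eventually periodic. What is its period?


Run the CF algorithm for sqrt(267).
a_0 = floor(sqrt(267)) = 16; set m_0=0, q_0=1.
Recurrence: m' = q*a - m,  q' = (d - m'^2)/q,  a' = floor((a_0 + m')/q').
  step 1: m=16, q=11, a=2
  step 2: m=6, q=21, a=1
  step 3: m=15, q=2, a=15
  step 4: m=15, q=21, a=1
  step 5: m=6, q=11, a=2
  step 6: m=16, q=1, a=32
a_6 = 2*a_0 = 32, so the period closes here.
sqrt(267) = [16; 2, 1, 15, 1, 2, 32]
Period length = 6

6


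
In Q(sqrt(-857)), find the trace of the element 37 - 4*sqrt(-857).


Tr(a + b*sqrt(d)) = (a + b*sqrt(d)) + (a - b*sqrt(d)) = 2a
= 2 * (37)
= 74

74


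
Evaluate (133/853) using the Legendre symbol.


p = 853 is prime, so compute (133/853) with the reciprocity algorithm (Jacobi-symbol steps: pull out 2s via (2/n), flip via reciprocity, reduce):
  reciprocity: (133/853) -> +(853/133)
  reduce: (55/133)
  reciprocity: (55/133) -> +(133/55)
  reduce: (23/55)
  reciprocity: (23/55) -> -(55/23)
  reduce: (9/23)
  reciprocity: (9/23) -> +(23/9)
  reduce: (5/9)
  reciprocity: (5/9) -> +(9/5)
  reduce: (4/5)
  pull out 2: (2/5) = -1  (since 5 mod 8 = 5)
  pull out 2: (2/5) = -1  (since 5 mod 8 = 5)
  (1/5) = 1
Product of signs = -1
(133/853) = -1

-1


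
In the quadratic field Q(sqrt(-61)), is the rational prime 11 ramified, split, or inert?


K = Q(sqrt(-61)). Since d mod 4 = 3, disc(K) = -244.
Check p | disc: -244 mod 11 = 9.
p does not divide disc. Compute Legendre symbol (d/p):
5^((11-1)/2) mod 11 = 1
(d/p) = 1, so p splits: (p) = P*P' with e=1, f=1, g=2.
Therefore p is split.

split


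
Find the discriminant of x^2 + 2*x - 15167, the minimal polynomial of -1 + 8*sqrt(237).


The element -1 + 8*sqrt(237) has minimal polynomial:
x^2 + 2*x - 15167
Discriminant = (2)^2 - 4*(-15167)
= 4 + 60668
= 60672

60672


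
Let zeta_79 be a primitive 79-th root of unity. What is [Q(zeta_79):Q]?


The degree equals Euler's totient phi(79).
79 = 79
phi(79) = 78

78


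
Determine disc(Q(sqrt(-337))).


For K = Q(sqrt(d)) with d squarefree: disc(K) = d if d = 1 mod 4, and disc(K) = 4d if d = 2 or 3 mod 4.
Here d = -337, and d mod 4 = 3.
d = 3 mod 4, not 1 (O_K = Z[sqrt(d)]), so disc(K) = 4d = 4 * (-337) = -1348

-1348


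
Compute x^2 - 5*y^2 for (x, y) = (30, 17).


x^2 - d*y^2
= 30^2 - 5*17^2
= 900 - 1445
= -545

-545


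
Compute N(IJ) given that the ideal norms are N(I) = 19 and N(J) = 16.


N(IJ) = N(I) * N(J)
= 19 * 16
= 304

304


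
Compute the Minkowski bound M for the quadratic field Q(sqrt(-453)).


d = -453, d mod 4 = 3, so disc(K) = 4d = -1812; |disc(K)| = 1812
Imaginary quadratic field, so n = 2, s = r2 = 1, r1 = 0
M = (n!/n^n) * (4/pi)^s * sqrt(|disc(K)|) = (2!/2^2) * (4/pi)^1 * sqrt(1812)
= 0.5 * 1.273240 * 42.567593
= 27.0994

27.0994


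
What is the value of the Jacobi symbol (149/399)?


Compute (149/399) via quadratic reciprocity:
  reciprocity: (149/399) -> +(399/149)
  reduce: (101/149)
  reciprocity: (101/149) -> +(149/101)
  reduce: (48/101)
  pull out 2: (2/101) = -1  (since 101 mod 8 = 5)
  pull out 2: (2/101) = -1  (since 101 mod 8 = 5)
  pull out 2: (2/101) = -1  (since 101 mod 8 = 5)
  pull out 2: (2/101) = -1  (since 101 mod 8 = 5)
  reciprocity: (3/101) -> +(101/3)
  reduce: (2/3)
  pull out 2: (2/3) = -1  (since 3 mod 8 = 3)
  (1/3) = 1
Product of signs = -1

-1


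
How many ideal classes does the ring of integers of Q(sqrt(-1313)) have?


K = Q(sqrt(-1313)). d mod 4 = 3, so D = disc(K) = 4d = -5252
h(K) equals the number of primitive reduced positive-definite forms (a, b, c) = a*x^2 + b*x*y + c*y^2 with b^2 - 4ac = D,
where reduced means |b| <= a <= c, with b >= 0 whenever |b| = a or a = c, and primitive means gcd(a, b, c) = 1.
Reduced forces 3a^2 <= |D| = 5252, so 1 <= a <= 41; b must have the parity of D, and c = (b^2 - D)/(4a) must be an integer >= a.
Enumerate a = 1..41, b in [-a, a]:
  a=1: (1, 0, 1313)  [1]
  a=2: (2, 2, 657)  [1]
  a=3: (3, -2, 438), (3, 2, 438)  [2]
  a=4..5: none
  a=6: (6, -2, 219), (6, 2, 219)  [2]
  a=7..8: none
  a=9: (9, -2, 146), (9, 2, 146)  [2]
  a=10..12: none
  a=13: (13, 0, 101)  [1]
  a=14..16: none
  a=17: (17, -16, 81), (17, 16, 81)  [2]
  a=18: (18, -2, 73), (18, 2, 73)  [2]
  a=19: (19, -12, 71), (19, 12, 71)  [2]
  a=20..25: none
  a=26: (26, 26, 57)  [1]
  a=27: (27, -16, 51), (27, 16, 51)  [2]
  a=28..30: none
  a=31: (31, -24, 47), (31, 24, 47)  [2]
  a=32..33: none
  a=34: (34, -18, 41), (34, 18, 41)  [2]
  a=35..37: none
  a=38: (38, -26, 39), (38, 26, 39)  [2]
  a=39..41: none
Total reduced forms: 1 + 1 + 2 + 2 + 2 + 1 + 2 + 2 + 2 + 1 + 2 + 2 + 2 + 2 = 24
h = 24

24


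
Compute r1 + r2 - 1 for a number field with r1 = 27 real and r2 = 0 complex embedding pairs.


By Dirichlet's unit theorem:
rank = r1 + r2 - 1
= 27 + 0 - 1
= 26

26


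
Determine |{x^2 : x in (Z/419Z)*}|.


For prime p, the number of non-zero quadratic residues is (p-1)/2.
= (419-1)/2
= 209

209


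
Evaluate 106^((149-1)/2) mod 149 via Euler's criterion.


p = 149 is prime and the exponent is (p-1)/2 = 74, so by Euler's criterion 106^74 = (106/149) = +1 or -1 mod 149.
Compute by square-and-multiply:
  74 = 64 + 8 + 2 (binary 1001010)
  Repeated squaring mod 149: 106^1 = 106, 106^2 = 61, 106^4 = 145, 106^8 = 16, 106^16 = 107, 106^32 = 125, 106^64 = 129
  106^74 = 106^64 * 106^8 * 106^2 = 129 * 16 * 61 mod 149
    129 * 16 = 2064 = 127 mod 149
    127 * 61 = 7747 = 148 mod 149
  106^74 = 148 mod 149
Result 148 = p - 1 = -1 mod 149: 106 is a quadratic non-residue mod 149. As a residue in [0, p-1] the value is 148.
106^74 mod 149 = 148

148


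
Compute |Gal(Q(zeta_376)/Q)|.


|Gal(Q(zeta_376)/Q)| = phi(376)
= 184

184


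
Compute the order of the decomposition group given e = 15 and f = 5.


|D_P| = e * f
= 15 * 5
= 75

75


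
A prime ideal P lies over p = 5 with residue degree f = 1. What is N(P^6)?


N(P^a) = p^(a*f)
= 5^(6*1)
= 5^6
= 15625

15625


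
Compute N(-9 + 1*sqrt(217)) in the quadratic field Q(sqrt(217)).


N(a + b*sqrt(d)) = a^2 - d*b^2
= (-9)^2 - (217)*(1)^2
= 81 - 217
= -136

-136


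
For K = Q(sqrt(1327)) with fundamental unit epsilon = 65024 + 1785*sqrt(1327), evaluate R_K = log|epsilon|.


epsilon = 65024 + 1785*sqrt(1327)
= 130048.0000
R = ln(130048.0000)
= 11.7757

11.7757


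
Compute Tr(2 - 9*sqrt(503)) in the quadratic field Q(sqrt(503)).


Tr(a + b*sqrt(d)) = (a + b*sqrt(d)) + (a - b*sqrt(d)) = 2a
= 2 * (2)
= 4

4


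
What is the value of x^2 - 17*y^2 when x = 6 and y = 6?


x^2 - d*y^2
= 6^2 - 17*6^2
= 36 - 612
= -576

-576


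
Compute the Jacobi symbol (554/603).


Compute (554/603) via quadratic reciprocity:
  pull out 2: (2/603) = -1  (since 603 mod 8 = 3)
  reciprocity: (277/603) -> +(603/277)
  reduce: (49/277)
  reciprocity: (49/277) -> +(277/49)
  reduce: (32/49)
  pull out 2: (2/49) = +1  (since 49 mod 8 = 1)
  pull out 2: (2/49) = +1  (since 49 mod 8 = 1)
  pull out 2: (2/49) = +1  (since 49 mod 8 = 1)
  pull out 2: (2/49) = +1  (since 49 mod 8 = 1)
  pull out 2: (2/49) = +1  (since 49 mod 8 = 1)
  (1/49) = 1
Product of signs = -1

-1


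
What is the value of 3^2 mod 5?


p = 5 is prime and the exponent is (p-1)/2 = 2, so by Euler's criterion 3^2 = (3/5) = +1 or -1 mod 5.
Compute by square-and-multiply:
  2 = 2 (binary 10)
  Repeated squaring mod 5: 3^1 = 3, 3^2 = 4
  3^2 = 4 mod 5
Result 4 = p - 1 = -1 mod 5: 3 is a quadratic non-residue mod 5. As a residue in [0, p-1] the value is 4.
3^2 mod 5 = 4

4


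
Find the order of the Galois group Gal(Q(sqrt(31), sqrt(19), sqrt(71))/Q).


The 3 square roots of distinct primes are multiplicatively independent over Q,
so [K:Q] = 2^3 and Gal(K/Q) is isomorphic to (Z/2Z)^3.
|Gal| = 2^3 = 8

8


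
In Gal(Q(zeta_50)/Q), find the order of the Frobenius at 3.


The Frobenius at p in Gal(Q(zeta_n)/Q) = (Z/nZ)* is the class of p, so its order is ord_50(3), the smallest k >= 1 with 3^k = 1 mod 50.
n = 50 = 2 * 5^2, phi(50) = 20; the order divides phi(n).
Divisors of 20: 1, 2, 4, 5, 10, 20
Repeated squaring mod 50: 3^1 = 3, 3^2 = 9, 3^4 = 31, 3^8 = 11, 3^16 = 21
Test divisors in increasing order:
  k=1: 3^1 = 3 mod 50
  k=2: 3^2 = 9 mod 50
  k=4: 3^4 = 31 mod 50
  k=5: 3^5 = 31 * 3 = 43 mod 50
  k=10: 3^10 = 11 * 9 = 49 mod 50
  k=20: 3^20 = 21 * 31 = 1 mod 50  <- first divisor giving 1
Order = 20

20


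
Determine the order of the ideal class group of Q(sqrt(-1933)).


K = Q(sqrt(-1933)). d mod 4 = 3, so D = disc(K) = 4d = -7732
h(K) equals the number of primitive reduced positive-definite forms (a, b, c) = a*x^2 + b*x*y + c*y^2 with b^2 - 4ac = D,
where reduced means |b| <= a <= c, with b >= 0 whenever |b| = a or a = c, and primitive means gcd(a, b, c) = 1.
Reduced forces 3a^2 <= |D| = 7732, so 1 <= a <= 50; b must have the parity of D, and c = (b^2 - D)/(4a) must be an integer >= a.
Enumerate a = 1..50, b in [-a, a]:
  a=1: (1, 0, 1933)  [1]
  a=2: (2, 2, 967)  [1]
  a=3..10: none
  a=11: (11, -10, 178), (11, 10, 178)  [2]
  a=12: none
  a=13: (13, -4, 149), (13, 4, 149)  [2]
  a=14..18: none
  a=19: (19, -18, 106), (19, 18, 106)  [2]
  a=20..21: none
  a=22: (22, -10, 89), (22, 10, 89)  [2]
  a=23..25: none
  a=26: (26, -22, 79), (26, 22, 79)  [2]
  a=27..30: none
  a=31: (31, -24, 67), (31, 24, 67)  [2]
  a=32..36: none
  a=37: (37, -36, 61), (37, 36, 61)  [2]
  a=38: (38, -18, 53), (38, 18, 53)  [2]
  a=39..50: none
Total reduced forms: 1 + 1 + 2 + 2 + 2 + 2 + 2 + 2 + 2 + 2 = 18
h = 18

18


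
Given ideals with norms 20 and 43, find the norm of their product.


N(IJ) = N(I) * N(J)
= 20 * 43
= 860

860


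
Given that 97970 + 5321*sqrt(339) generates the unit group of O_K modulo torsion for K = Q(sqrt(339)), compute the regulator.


epsilon = 97970 + 5321*sqrt(339)
= 195940.0000
R = ln(195940.0000)
= 12.1856

12.1856


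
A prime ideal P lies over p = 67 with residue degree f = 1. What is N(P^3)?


N(P^a) = p^(a*f)
= 67^(3*1)
= 67^3
= 300763

300763


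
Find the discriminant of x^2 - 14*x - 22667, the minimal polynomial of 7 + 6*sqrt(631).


The element 7 + 6*sqrt(631) has minimal polynomial:
x^2 - 14*x - 22667
Discriminant = (-14)^2 - 4*(-22667)
= 196 + 90668
= 90864

90864


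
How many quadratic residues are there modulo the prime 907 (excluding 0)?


For prime p, the number of non-zero quadratic residues is (p-1)/2.
= (907-1)/2
= 453

453


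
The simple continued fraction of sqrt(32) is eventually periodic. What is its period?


Run the CF algorithm for sqrt(32).
a_0 = floor(sqrt(32)) = 5; set m_0=0, q_0=1.
Recurrence: m' = q*a - m,  q' = (d - m'^2)/q,  a' = floor((a_0 + m')/q').
  step 1: m=5, q=7, a=1
  step 2: m=2, q=4, a=1
  step 3: m=2, q=7, a=1
  step 4: m=5, q=1, a=10
a_4 = 2*a_0 = 10, so the period closes here.
sqrt(32) = [5; 1, 1, 1, 10]
Period length = 4

4


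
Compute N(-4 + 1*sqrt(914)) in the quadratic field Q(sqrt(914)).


N(a + b*sqrt(d)) = a^2 - d*b^2
= (-4)^2 - (914)*(1)^2
= 16 - 914
= -898

-898


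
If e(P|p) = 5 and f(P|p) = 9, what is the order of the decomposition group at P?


|D_P| = e * f
= 5 * 9
= 45

45


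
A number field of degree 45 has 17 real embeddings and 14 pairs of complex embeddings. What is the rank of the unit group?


By Dirichlet's unit theorem:
rank = r1 + r2 - 1
= 17 + 14 - 1
= 30

30


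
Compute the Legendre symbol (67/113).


p = 113 is prime, so compute (67/113) with the reciprocity algorithm (Jacobi-symbol steps: pull out 2s via (2/n), flip via reciprocity, reduce):
  reciprocity: (67/113) -> +(113/67)
  reduce: (46/67)
  pull out 2: (2/67) = -1  (since 67 mod 8 = 3)
  reciprocity: (23/67) -> -(67/23)
  reduce: (21/23)
  reciprocity: (21/23) -> +(23/21)
  reduce: (2/21)
  pull out 2: (2/21) = -1  (since 21 mod 8 = 5)
  (1/21) = 1
Product of signs = -1
(67/113) = -1

-1


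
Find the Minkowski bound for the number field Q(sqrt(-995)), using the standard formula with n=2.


d = -995, d mod 4 = 1, so disc(K) = d = -995; |disc(K)| = 995
Imaginary quadratic field, so n = 2, s = r2 = 1, r1 = 0
M = (n!/n^n) * (4/pi)^s * sqrt(|disc(K)|) = (2!/2^2) * (4/pi)^1 * sqrt(995)
= 0.5 * 1.273240 * 31.543621
= 20.0813

20.0813


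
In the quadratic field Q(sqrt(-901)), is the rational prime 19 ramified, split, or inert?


K = Q(sqrt(-901)). Since d mod 4 = 3, disc(K) = -3604.
Check p | disc: -3604 mod 19 = 6.
p does not divide disc. Compute Legendre symbol (d/p):
11^((19-1)/2) mod 19 = 1
(d/p) = 1, so p splits: (p) = P*P' with e=1, f=1, g=2.
Therefore p is split.

split


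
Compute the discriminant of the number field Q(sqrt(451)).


For K = Q(sqrt(d)) with d squarefree: disc(K) = d if d = 1 mod 4, and disc(K) = 4d if d = 2 or 3 mod 4.
Here d = 451, and d mod 4 = 3.
d = 3 mod 4, not 1 (O_K = Z[sqrt(d)]), so disc(K) = 4d = 4 * (451) = 1804

1804


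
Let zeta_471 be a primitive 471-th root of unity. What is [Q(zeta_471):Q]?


The degree equals Euler's totient phi(471).
471 = 3 * 157
phi(471) = 312

312


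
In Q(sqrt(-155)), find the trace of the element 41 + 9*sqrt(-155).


Tr(a + b*sqrt(d)) = (a + b*sqrt(d)) + (a - b*sqrt(d)) = 2a
= 2 * (41)
= 82

82


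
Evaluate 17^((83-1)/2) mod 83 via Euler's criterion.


p = 83 is prime and the exponent is (p-1)/2 = 41, so by Euler's criterion 17^41 = (17/83) = +1 or -1 mod 83.
Compute by square-and-multiply:
  41 = 32 + 8 + 1 (binary 101001)
  Repeated squaring mod 83: 17^1 = 17, 17^2 = 40, 17^4 = 23, 17^8 = 31, 17^16 = 48, 17^32 = 63
  17^41 = 17^32 * 17^8 * 17^1 = 63 * 31 * 17 mod 83
    63 * 31 = 1953 = 44 mod 83
    44 * 17 = 748 = 1 mod 83
  17^41 = 1 mod 83
Result 1: 17 is a quadratic residue mod 83.
17^41 mod 83 = 1

1


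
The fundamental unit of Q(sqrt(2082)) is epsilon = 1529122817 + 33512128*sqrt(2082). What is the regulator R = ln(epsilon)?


epsilon = 1529122817 + 33512128*sqrt(2082)
= 3.0582e+09
R = ln(3.0582e+09)
= 21.8411

21.8411


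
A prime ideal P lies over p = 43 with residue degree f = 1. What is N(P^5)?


N(P^a) = p^(a*f)
= 43^(5*1)
= 43^5
= 147008443

147008443


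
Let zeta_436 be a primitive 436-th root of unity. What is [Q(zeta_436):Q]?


The degree equals Euler's totient phi(436).
436 = 2^2 * 109
phi(436) = 216

216


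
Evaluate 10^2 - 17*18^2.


x^2 - d*y^2
= 10^2 - 17*18^2
= 100 - 5508
= -5408

-5408


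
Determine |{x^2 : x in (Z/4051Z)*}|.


For prime p, the number of non-zero quadratic residues is (p-1)/2.
= (4051-1)/2
= 2025

2025
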